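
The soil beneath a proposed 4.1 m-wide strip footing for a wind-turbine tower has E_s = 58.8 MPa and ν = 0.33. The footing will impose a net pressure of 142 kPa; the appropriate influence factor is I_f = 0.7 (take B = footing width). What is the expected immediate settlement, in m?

Immediate (elastic) settlement: S_e = q·B·(1−ν²)/E_s · I_f.
E_s = 58.8 MPa = 58800 kPa.
S_e = 142 × 4.1 × (1 − 0.33²) / 58800 × 0.7
    = 142 × 4.1 × 0.8911 / 58800 × 0.7
    = 0.006176 m

S_e ≈ 0.00618 m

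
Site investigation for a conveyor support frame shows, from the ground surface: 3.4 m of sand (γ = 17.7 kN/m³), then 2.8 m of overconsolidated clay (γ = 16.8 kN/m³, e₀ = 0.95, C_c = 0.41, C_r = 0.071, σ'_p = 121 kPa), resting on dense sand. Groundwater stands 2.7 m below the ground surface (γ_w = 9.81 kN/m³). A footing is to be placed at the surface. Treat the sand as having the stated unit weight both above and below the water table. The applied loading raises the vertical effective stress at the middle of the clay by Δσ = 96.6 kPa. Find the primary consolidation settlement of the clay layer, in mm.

S_c ≈ 99.8 mm

Mid-depth of clay below the ground surface: z = 3.4 + 2.8/2 = 4.8 m.
Total vertical stress at mid-clay: σ_v = 17.7×3.4 + 16.8×1.4 = 83.7 kPa.
Pore pressure: u = 9.81×(4.8 − 2.7) = 20.601 kPa.
Initial effective stress: σ'_0 = σ_v − u = 83.7 − 20.601 = 63.099 kPa.
Final effective stress: σ'_f = 63.099 + 96.6 = 159.7 kPa.
σ'_f = 159.7 > σ'_p = 121 kPa, so the stress path crosses the preconsolidation pressure — recompression up to σ'_p, then virgin compression beyond:
S_c = H/(1+e₀)·[C_r·log₁₀(σ'_p/σ'_0) + C_c·log₁₀(σ'_f/σ'_p)]
    = 2.8/1.95 × [0.071×log₁₀(121/63.099) + 0.41×log₁₀(159.7/121)]
    = 1.4359 × [0.020076 + 0.049413] = 0.09978 m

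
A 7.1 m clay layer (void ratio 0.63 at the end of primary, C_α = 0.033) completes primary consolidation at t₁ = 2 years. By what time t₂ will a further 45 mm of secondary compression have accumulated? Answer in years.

t₂ ≈ 4.11 years

S_s = C_α·H/(1+e_p)·log₁₀(t₂/t₁) ⇒ log₁₀(t₂/t₁) = S_s·(1+e_p)/(C_α·H).
log₁₀(t₂/t₁) = 0.045 × (1+0.63) / (0.033×7.1) = 0.3131
t₂ = t₁ × 10^0.3131 = 2 × 2.056 = 4.112 years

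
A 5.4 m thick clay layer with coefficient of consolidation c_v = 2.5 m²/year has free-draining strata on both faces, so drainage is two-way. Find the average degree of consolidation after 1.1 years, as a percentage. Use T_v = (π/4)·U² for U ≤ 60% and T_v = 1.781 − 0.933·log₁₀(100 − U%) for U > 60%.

Drainage path length: H_d = H/2 = 2.7 m (double drainage).
T_v = c_v·t/H_d² = 2.5×1.1/2.7² = 0.37723.
T_v = 0.37723 corresponds to the U > 60% branch:
U = 1 − 10^((1.781 − T_v)/0.933)/100 = 0.6804

U ≈ 68 %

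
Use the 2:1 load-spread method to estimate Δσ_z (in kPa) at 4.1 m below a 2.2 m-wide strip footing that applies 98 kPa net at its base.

Δσ_z ≈ 34.2 kPa

By the 2:1 method the load spreads at 1 horizontal : 2 vertical, so at depth z the loaded area has grown by z in each plan dimension:
Δσ = qB/(B+z) = 98×2.2/(2.2+4.1) = 34.222 kPa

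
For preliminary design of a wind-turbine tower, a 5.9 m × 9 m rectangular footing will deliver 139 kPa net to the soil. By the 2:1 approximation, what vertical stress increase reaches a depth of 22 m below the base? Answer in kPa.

Δσ_z ≈ 8.53 kPa

By the 2:1 method the load spreads at 1 horizontal : 2 vertical, so at depth z the loaded area has grown by z in each plan dimension:
Δσ = qBL/((B+z)(L+z)) = 139×5.9×9/((5.9+22)(9+22)) = 8.5338 kPa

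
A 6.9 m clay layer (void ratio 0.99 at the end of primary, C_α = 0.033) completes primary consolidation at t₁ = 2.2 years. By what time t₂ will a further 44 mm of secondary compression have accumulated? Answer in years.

S_s = C_α·H/(1+e_p)·log₁₀(t₂/t₁) ⇒ log₁₀(t₂/t₁) = S_s·(1+e_p)/(C_α·H).
log₁₀(t₂/t₁) = 0.044 × (1+0.99) / (0.033×6.9) = 0.3845
t₂ = t₁ × 10^0.3845 = 2.2 × 2.424 = 5.333 years

t₂ ≈ 5.33 years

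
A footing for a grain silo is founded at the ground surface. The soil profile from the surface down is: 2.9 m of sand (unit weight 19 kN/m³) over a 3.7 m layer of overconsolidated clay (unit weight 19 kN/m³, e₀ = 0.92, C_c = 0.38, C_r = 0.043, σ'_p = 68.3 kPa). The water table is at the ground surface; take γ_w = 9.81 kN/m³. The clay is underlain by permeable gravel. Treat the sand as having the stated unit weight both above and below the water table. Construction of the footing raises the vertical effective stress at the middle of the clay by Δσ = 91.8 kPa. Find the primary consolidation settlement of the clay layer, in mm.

S_c ≈ 234 mm

Mid-depth of clay below the ground surface: z = 2.9 + 3.7/2 = 4.75 m.
Total vertical stress at mid-clay: σ_v = 19×2.9 + 19×1.85 = 90.25 kPa.
Pore pressure: u = 9.81×(4.75 − 0) = 46.598 kPa.
Initial effective stress: σ'_0 = σ_v − u = 90.25 − 46.598 = 43.652 kPa.
Final effective stress: σ'_f = 43.652 + 91.8 = 135.45 kPa.
σ'_f = 135.45 > σ'_p = 68.3 kPa, so the stress path crosses the preconsolidation pressure — recompression up to σ'_p, then virgin compression beyond:
S_c = H/(1+e₀)·[C_r·log₁₀(σ'_p/σ'_0) + C_c·log₁₀(σ'_f/σ'_p)]
    = 3.7/1.92 × [0.043×log₁₀(68.3/43.652) + 0.38×log₁₀(135.45/68.3)]
    = 1.9271 × [0.0083599 + 0.113] = 0.2339 m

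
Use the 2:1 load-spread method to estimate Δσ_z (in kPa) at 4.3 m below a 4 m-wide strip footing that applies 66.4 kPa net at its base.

Δσ_z ≈ 32 kPa

By the 2:1 method the load spreads at 1 horizontal : 2 vertical, so at depth z the loaded area has grown by z in each plan dimension:
Δσ = qB/(B+z) = 66.4×4/(4+4.3) = 32 kPa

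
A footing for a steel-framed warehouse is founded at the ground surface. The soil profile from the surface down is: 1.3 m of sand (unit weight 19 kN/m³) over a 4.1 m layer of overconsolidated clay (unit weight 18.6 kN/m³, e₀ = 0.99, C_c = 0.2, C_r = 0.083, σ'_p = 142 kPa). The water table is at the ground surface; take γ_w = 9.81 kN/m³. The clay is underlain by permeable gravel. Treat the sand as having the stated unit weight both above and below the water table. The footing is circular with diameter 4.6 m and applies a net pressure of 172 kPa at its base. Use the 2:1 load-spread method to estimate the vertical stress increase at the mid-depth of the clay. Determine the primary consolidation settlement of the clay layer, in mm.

S_c ≈ 79.6 mm

Mid-depth of clay below the ground surface: z = 1.3 + 4.1/2 = 3.35 m.
Total vertical stress at mid-clay: σ_v = 19×1.3 + 18.6×2.05 = 62.83 kPa.
Pore pressure: u = 9.81×(3.35 − 0) = 32.864 kPa.
Initial effective stress: σ'_0 = σ_v − u = 62.83 − 32.864 = 29.966 kPa.
Stress increase at mid-clay by the 2:1 spreading method:
Δσ ≈ qD²/(D+z)² = 172×4.6²/(4.6+3.35)² = 57.585 kPa
Final effective stress: σ'_f = 29.966 + 57.585 = 87.551 kPa.
σ'_f = 87.551 ≤ σ'_p = 142 kPa, so the clay remains overconsolidated and only the recompression index applies:
S_c = C_r·H/(1+e₀)·log₁₀(σ'_f/σ'_0) = 0.083×4.1/1.99×log₁₀(87.551/29.966)
    = 0.171 × 0.46563 = 0.07963 m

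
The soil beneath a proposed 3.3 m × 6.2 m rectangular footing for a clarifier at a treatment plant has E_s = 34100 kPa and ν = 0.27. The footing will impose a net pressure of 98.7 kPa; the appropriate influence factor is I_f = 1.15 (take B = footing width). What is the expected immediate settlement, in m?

Immediate (elastic) settlement: S_e = q·B·(1−ν²)/E_s · I_f.
S_e = 98.7 × 3.3 × (1 − 0.27²) / 34100 × 1.15
    = 98.7 × 3.3 × 0.9271 / 34100 × 1.15
    = 0.01018 m

S_e ≈ 0.0102 m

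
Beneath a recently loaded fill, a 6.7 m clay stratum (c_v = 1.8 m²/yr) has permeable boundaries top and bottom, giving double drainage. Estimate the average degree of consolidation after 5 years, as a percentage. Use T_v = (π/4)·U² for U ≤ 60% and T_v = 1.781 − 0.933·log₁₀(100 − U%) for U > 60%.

U ≈ 88.8 %

Drainage path length: H_d = H/2 = 3.35 m (double drainage).
T_v = c_v·t/H_d² = 1.8×5/3.35² = 0.80196.
T_v = 0.80196 corresponds to the U > 60% branch:
U = 1 − 10^((1.781 − T_v)/0.933)/100 = 0.888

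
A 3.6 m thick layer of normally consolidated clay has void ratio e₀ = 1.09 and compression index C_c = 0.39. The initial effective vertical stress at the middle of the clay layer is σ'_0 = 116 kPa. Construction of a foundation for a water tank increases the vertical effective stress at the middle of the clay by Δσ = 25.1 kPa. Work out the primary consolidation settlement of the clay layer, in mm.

Final effective stress: σ'_f = σ'_0 + Δσ = 116 + 25.1 = 141.1 kPa.
Normally consolidated clay, so the full stress increment lies on the virgin compression line:
S_c = C_c·H/(1+e₀)·log₁₀(σ'_f/σ'_0) = 0.39×3.6/(1+1.09)×log₁₀(141.1/116)
    = 0.67177 × 0.085069 = 0.05715 m

S_c ≈ 57.1 mm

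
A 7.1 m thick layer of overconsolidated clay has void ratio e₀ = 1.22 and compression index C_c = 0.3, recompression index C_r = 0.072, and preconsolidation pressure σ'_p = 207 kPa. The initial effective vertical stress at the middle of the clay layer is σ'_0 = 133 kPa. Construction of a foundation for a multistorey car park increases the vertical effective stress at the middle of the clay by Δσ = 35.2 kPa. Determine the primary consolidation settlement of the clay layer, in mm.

Final effective stress: σ'_f = 133 + 35.2 = 168.2 kPa.
σ'_f = 168.2 ≤ σ'_p = 207 kPa, so the clay remains overconsolidated and only the recompression index applies:
S_c = C_r·H/(1+e₀)·log₁₀(σ'_f/σ'_0) = 0.072×7.1/2.22×log₁₀(168.2/133)
    = 0.23027 × 0.10197 = 0.02348 m

S_c ≈ 23.5 mm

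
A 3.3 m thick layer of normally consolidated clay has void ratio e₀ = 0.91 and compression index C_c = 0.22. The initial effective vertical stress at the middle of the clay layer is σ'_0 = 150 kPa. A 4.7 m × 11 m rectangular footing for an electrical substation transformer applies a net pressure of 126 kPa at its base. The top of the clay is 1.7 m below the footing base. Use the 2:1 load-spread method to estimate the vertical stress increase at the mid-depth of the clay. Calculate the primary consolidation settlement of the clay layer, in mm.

S_c ≈ 52.7 mm

Mid-depth of clay below the footing base: z = 1.7 + 3.3/2 = 3.35 m.
Stress increase at mid-clay by the 2:1 spreading method:
Δσ = qBL/((B+z)(L+z)) = 126×4.7×11/((4.7+3.35)(11+3.35)) = 56.391 kPa
Final effective stress: σ'_f = σ'_0 + Δσ = 150 + 56.391 = 206.39 kPa.
Normally consolidated clay, so the full stress increment lies on the virgin compression line:
S_c = C_c·H/(1+e₀)·log₁₀(σ'_f/σ'_0) = 0.22×3.3/(1+0.91)×log₁₀(206.39/150)
    = 0.3801 × 0.1386 = 0.05268 m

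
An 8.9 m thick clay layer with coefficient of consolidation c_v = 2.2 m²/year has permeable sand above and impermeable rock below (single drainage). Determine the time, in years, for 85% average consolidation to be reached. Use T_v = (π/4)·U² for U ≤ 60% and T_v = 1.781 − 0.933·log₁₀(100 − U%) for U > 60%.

Drainage path length: H_d = H = 8.9 m (single drainage).
U > 60%: T_v = 1.781 − 0.933·log₁₀(100 − 85) = 0.68371.
t = T_v·H_d²/c_v = 0.68371×8.9²/2.2 = 24.62 years.

t ≈ 24.6 years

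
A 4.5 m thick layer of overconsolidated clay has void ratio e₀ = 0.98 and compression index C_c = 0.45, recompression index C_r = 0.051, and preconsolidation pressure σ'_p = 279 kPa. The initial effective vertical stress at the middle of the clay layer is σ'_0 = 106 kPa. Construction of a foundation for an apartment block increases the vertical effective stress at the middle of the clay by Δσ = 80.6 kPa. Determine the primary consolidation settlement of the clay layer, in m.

S_c ≈ 0.0285 m

Final effective stress: σ'_f = 106 + 80.6 = 186.6 kPa.
σ'_f = 186.6 ≤ σ'_p = 279 kPa, so the clay remains overconsolidated and only the recompression index applies:
S_c = C_r·H/(1+e₀)·log₁₀(σ'_f/σ'_0) = 0.051×4.5/1.98×log₁₀(186.6/106)
    = 0.11591 × 0.24561 = 0.02847 m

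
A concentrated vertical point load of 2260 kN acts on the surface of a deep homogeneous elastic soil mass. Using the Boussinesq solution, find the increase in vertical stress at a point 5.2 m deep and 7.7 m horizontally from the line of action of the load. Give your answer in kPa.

Boussinesq vertical stress below a point load on an elastic half-space:
Δσ_z = 3P/(2πz²) · [1 + (r/z)²]^(−5/2)
r/z = 7.7/5.2 = 1.4808; [1+(r/z)²]^(−5/2) = 0.054905.
Δσ_z = 3×2260/(2π×5.2²) × 0.054905 = 39.906 × 0.054905 = 2.191 kPa

Δσ_z ≈ 2.19 kPa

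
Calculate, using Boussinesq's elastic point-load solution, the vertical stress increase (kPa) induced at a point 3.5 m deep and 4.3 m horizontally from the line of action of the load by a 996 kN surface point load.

Δσ_z ≈ 3.89 kPa

Boussinesq vertical stress below a point load on an elastic half-space:
Δσ_z = 3P/(2πz²) · [1 + (r/z)²]^(−5/2)
r/z = 4.3/3.5 = 1.2286; [1+(r/z)²]^(−5/2) = 0.10025.
Δσ_z = 3×996/(2π×3.5²) × 0.10025 = 38.821 × 0.10025 = 3.892 kPa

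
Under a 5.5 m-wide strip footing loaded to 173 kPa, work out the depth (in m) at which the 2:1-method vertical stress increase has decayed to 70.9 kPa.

z ≈ 7.92 m

2:1 spreading — at depth z the loaded area has grown by z in each plan dimension:
qB/(B+z) = Δσ_z ⇒ z = qB/Δσ_z − B = 173×5.5/70.9 − 5.5 = 7.92 m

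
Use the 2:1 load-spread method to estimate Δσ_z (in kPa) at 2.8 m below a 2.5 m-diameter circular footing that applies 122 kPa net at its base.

By the 2:1 method the load spreads at 1 horizontal : 2 vertical, so at depth z the loaded area has grown by z in each plan dimension:
Δσ ≈ qD²/(D+z)² = 122×2.5²/(2.5+2.8)² = 27.145 kPa

Δσ_z ≈ 27.1 kPa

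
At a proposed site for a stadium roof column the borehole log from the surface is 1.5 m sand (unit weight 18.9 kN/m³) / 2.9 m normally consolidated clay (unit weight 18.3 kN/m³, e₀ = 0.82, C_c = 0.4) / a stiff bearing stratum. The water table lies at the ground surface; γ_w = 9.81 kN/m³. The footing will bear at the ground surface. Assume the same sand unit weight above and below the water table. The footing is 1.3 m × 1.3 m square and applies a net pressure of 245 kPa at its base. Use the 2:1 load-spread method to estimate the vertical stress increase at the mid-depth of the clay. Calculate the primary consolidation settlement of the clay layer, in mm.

S_c ≈ 175 mm

Mid-depth of clay below the ground surface: z = 1.5 + 2.9/2 = 2.95 m.
Total vertical stress at mid-clay: σ_v = 18.9×1.5 + 18.3×1.45 = 54.885 kPa.
Pore pressure: u = 9.81×(2.95 − 0) = 28.94 kPa.
Initial effective stress: σ'_0 = σ_v − u = 54.885 − 28.94 = 25.945 kPa.
Stress increase at mid-clay by the 2:1 spreading method:
Δσ = qBL/((B+z)(L+z)) = 245×1.3×1.3/((1.3+2.95)(1.3+2.95)) = 22.923 kPa
Final effective stress: σ'_f = σ'_0 + Δσ = 25.945 + 22.923 = 48.868 kPa.
Normally consolidated clay, so the full stress increment lies on the virgin compression line:
S_c = C_c·H/(1+e₀)·log₁₀(σ'_f/σ'_0) = 0.4×2.9/(1+0.82)×log₁₀(48.868/25.945)
    = 0.63736 × 0.27497 = 0.1753 m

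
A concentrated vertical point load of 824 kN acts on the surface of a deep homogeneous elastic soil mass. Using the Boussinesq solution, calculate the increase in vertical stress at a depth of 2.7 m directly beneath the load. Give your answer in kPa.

Δσ_z ≈ 54 kPa

Boussinesq vertical stress below a point load on an elastic half-space:
Δσ_z = 3P/(2πz²) · [1 + (r/z)²]^(−5/2)
r/z = 0/2.7 = 0; [1+(r/z)²]^(−5/2) = 1.
Δσ_z = 3×824/(2π×2.7²) × 1 = 53.969 × 1 = 53.97 kPa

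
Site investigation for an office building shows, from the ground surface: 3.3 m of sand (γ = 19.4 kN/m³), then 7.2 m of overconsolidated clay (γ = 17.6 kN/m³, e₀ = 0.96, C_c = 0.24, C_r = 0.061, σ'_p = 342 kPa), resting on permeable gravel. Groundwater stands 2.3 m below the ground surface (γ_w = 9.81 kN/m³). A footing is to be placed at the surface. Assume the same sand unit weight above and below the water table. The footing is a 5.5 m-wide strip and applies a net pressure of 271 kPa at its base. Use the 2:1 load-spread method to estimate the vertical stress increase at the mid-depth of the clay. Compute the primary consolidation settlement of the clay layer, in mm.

Mid-depth of clay below the ground surface: z = 3.3 + 7.2/2 = 6.9 m.
Total vertical stress at mid-clay: σ_v = 19.4×3.3 + 17.6×3.6 = 127.38 kPa.
Pore pressure: u = 9.81×(6.9 − 2.3) = 45.126 kPa.
Initial effective stress: σ'_0 = σ_v − u = 127.38 − 45.126 = 82.254 kPa.
Stress increase at mid-clay by the 2:1 spreading method:
Δσ = qB/(B+z) = 271×5.5/(5.5+6.9) = 120.2 kPa
Final effective stress: σ'_f = 82.254 + 120.2 = 202.45 kPa.
σ'_f = 202.45 ≤ σ'_p = 342 kPa, so the clay remains overconsolidated and only the recompression index applies:
S_c = C_r·H/(1+e₀)·log₁₀(σ'_f/σ'_0) = 0.061×7.2/1.96×log₁₀(202.45/82.254)
    = 0.22408 × 0.39116 = 0.08765 m

S_c ≈ 87.7 mm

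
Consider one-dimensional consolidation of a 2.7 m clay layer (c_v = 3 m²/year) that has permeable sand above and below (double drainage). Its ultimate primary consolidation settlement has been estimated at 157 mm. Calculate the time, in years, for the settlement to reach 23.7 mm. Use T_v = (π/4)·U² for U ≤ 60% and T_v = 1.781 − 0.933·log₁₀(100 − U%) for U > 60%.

t ≈ 0.0109 years

Drainage path length: H_d = H/2 = 1.35 m (double drainage).
U = S(t)/S_ult = 23.7/157 = 0.151.
U ≤ 60%: T_v = (π/4)·U² = (π/4)×0.15096² = 0.017897.
t = T_v·H_d²/c_v = 0.017897×1.35²/3 = 0.01087 years.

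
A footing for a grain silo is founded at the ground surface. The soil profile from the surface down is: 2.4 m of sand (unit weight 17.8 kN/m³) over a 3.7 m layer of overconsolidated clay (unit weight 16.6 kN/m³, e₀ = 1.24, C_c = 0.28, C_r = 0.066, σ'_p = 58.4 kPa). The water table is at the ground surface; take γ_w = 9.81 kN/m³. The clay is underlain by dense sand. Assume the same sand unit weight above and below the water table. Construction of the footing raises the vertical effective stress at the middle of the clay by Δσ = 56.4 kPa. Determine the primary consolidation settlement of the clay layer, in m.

S_c ≈ 0.112 m

Mid-depth of clay below the ground surface: z = 2.4 + 3.7/2 = 4.25 m.
Total vertical stress at mid-clay: σ_v = 17.8×2.4 + 16.6×1.85 = 73.43 kPa.
Pore pressure: u = 9.81×(4.25 − 0) = 41.693 kPa.
Initial effective stress: σ'_0 = σ_v − u = 73.43 − 41.693 = 31.737 kPa.
Final effective stress: σ'_f = 31.737 + 56.4 = 88.137 kPa.
σ'_f = 88.137 > σ'_p = 58.4 kPa, so the stress path crosses the preconsolidation pressure — recompression up to σ'_p, then virgin compression beyond:
S_c = H/(1+e₀)·[C_r·log₁₀(σ'_p/σ'_0) + C_c·log₁₀(σ'_f/σ'_p)]
    = 3.7/2.24 × [0.066×log₁₀(58.4/31.737) + 0.28×log₁₀(88.137/58.4)]
    = 1.6518 × [0.01748 + 0.050049] = 0.1115 m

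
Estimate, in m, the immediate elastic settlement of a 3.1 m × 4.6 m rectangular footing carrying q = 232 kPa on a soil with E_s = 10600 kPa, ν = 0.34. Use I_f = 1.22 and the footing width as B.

S_e ≈ 0.0732 m

Immediate (elastic) settlement: S_e = q·B·(1−ν²)/E_s · I_f.
S_e = 232 × 3.1 × (1 − 0.34²) / 10600 × 1.22
    = 232 × 3.1 × 0.8844 / 10600 × 1.22
    = 0.07321 m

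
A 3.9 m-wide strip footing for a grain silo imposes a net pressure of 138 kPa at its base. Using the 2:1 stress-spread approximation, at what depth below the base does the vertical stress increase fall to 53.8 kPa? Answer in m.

z ≈ 6.1 m

2:1 spreading — at depth z the loaded area has grown by z in each plan dimension:
qB/(B+z) = Δσ_z ⇒ z = qB/Δσ_z − B = 138×3.9/53.8 − 3.9 = 6.104 m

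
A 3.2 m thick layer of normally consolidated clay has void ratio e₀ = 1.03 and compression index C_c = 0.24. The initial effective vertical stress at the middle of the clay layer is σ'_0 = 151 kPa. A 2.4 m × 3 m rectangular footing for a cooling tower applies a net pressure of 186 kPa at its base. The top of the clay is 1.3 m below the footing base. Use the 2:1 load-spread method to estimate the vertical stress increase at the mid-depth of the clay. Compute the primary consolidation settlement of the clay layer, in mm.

S_c ≈ 41 mm

Mid-depth of clay below the footing base: z = 1.3 + 3.2/2 = 2.9 m.
Stress increase at mid-clay by the 2:1 spreading method:
Δσ = qBL/((B+z)(L+z)) = 186×2.4×3/((2.4+2.9)(3+2.9)) = 42.827 kPa
Final effective stress: σ'_f = σ'_0 + Δσ = 151 + 42.827 = 193.83 kPa.
Normally consolidated clay, so the full stress increment lies on the virgin compression line:
S_c = C_c·H/(1+e₀)·log₁₀(σ'_f/σ'_0) = 0.24×3.2/(1+1.03)×log₁₀(193.83/151)
    = 0.37833 × 0.10844 = 0.04103 m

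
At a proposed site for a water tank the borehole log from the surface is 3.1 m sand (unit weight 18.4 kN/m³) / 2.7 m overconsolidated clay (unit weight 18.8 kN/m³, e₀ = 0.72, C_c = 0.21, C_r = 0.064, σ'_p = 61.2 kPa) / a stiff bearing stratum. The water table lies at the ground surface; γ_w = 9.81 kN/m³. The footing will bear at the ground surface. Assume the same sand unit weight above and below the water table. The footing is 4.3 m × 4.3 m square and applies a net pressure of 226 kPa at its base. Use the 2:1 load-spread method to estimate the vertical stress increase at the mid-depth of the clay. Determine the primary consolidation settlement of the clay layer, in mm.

S_c ≈ 80.4 mm

Mid-depth of clay below the ground surface: z = 3.1 + 2.7/2 = 4.45 m.
Total vertical stress at mid-clay: σ_v = 18.4×3.1 + 18.8×1.35 = 82.42 kPa.
Pore pressure: u = 9.81×(4.45 − 0) = 43.655 kPa.
Initial effective stress: σ'_0 = σ_v − u = 82.42 − 43.655 = 38.765 kPa.
Stress increase at mid-clay by the 2:1 spreading method:
Δσ = qBL/((B+z)(L+z)) = 226×4.3×4.3/((4.3+4.45)(4.3+4.45)) = 54.579 kPa
Final effective stress: σ'_f = 38.765 + 54.579 = 93.344 kPa.
σ'_f = 93.344 > σ'_p = 61.2 kPa, so the stress path crosses the preconsolidation pressure — recompression up to σ'_p, then virgin compression beyond:
S_c = H/(1+e₀)·[C_r·log₁₀(σ'_p/σ'_0) + C_c·log₁₀(σ'_f/σ'_p)]
    = 2.7/1.72 × [0.064×log₁₀(61.2/38.765) + 0.21×log₁₀(93.344/61.2)]
    = 1.5698 × [0.012692 + 0.0385] = 0.08036 m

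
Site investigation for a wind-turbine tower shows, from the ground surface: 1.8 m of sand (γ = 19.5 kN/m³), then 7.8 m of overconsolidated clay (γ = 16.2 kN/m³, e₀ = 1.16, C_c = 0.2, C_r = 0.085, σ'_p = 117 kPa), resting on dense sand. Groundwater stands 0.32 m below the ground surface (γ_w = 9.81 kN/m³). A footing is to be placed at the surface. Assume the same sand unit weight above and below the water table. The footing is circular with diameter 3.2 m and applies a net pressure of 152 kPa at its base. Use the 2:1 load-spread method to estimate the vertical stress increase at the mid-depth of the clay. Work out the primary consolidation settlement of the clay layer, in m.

Mid-depth of clay below the ground surface: z = 1.8 + 7.8/2 = 5.7 m.
Total vertical stress at mid-clay: σ_v = 19.5×1.8 + 16.2×3.9 = 98.28 kPa.
Pore pressure: u = 9.81×(5.7 − 0.32) = 52.778 kPa.
Initial effective stress: σ'_0 = σ_v − u = 98.28 − 52.778 = 45.502 kPa.
Stress increase at mid-clay by the 2:1 spreading method:
Δσ ≈ qD²/(D+z)² = 152×3.2²/(3.2+5.7)² = 19.65 kPa
Final effective stress: σ'_f = 45.502 + 19.65 = 65.152 kPa.
σ'_f = 65.152 ≤ σ'_p = 117 kPa, so the clay remains overconsolidated and only the recompression index applies:
S_c = C_r·H/(1+e₀)·log₁₀(σ'_f/σ'_0) = 0.085×7.8/2.16×log₁₀(65.152/45.502)
    = 0.30694 × 0.1559 = 0.04785 m

S_c ≈ 0.0479 m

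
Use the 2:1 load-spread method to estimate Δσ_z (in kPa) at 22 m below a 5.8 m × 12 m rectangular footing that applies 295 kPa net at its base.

Δσ_z ≈ 21.7 kPa

By the 2:1 method the load spreads at 1 horizontal : 2 vertical, so at depth z the loaded area has grown by z in each plan dimension:
Δσ = qBL/((B+z)(L+z)) = 295×5.8×12/((5.8+22)(12+22)) = 21.722 kPa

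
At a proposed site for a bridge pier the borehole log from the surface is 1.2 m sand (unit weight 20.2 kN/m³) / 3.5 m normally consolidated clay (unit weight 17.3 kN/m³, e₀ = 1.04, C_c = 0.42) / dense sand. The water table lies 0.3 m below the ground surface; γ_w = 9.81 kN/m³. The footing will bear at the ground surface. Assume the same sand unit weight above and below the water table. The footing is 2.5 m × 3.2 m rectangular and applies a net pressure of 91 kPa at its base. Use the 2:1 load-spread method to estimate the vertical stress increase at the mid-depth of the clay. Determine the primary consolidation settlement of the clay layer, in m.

Mid-depth of clay below the ground surface: z = 1.2 + 3.5/2 = 2.95 m.
Total vertical stress at mid-clay: σ_v = 20.2×1.2 + 17.3×1.75 = 54.515 kPa.
Pore pressure: u = 9.81×(2.95 − 0.3) = 25.997 kPa.
Initial effective stress: σ'_0 = σ_v − u = 54.515 − 25.997 = 28.518 kPa.
Stress increase at mid-clay by the 2:1 spreading method:
Δσ = qBL/((B+z)(L+z)) = 91×2.5×3.2/((2.5+2.95)(3.2+2.95)) = 21.72 kPa
Final effective stress: σ'_f = σ'_0 + Δσ = 28.518 + 21.72 = 50.238 kPa.
Normally consolidated clay, so the full stress increment lies on the virgin compression line:
S_c = C_c·H/(1+e₀)·log₁₀(σ'_f/σ'_0) = 0.42×3.5/(1+1.04)×log₁₀(50.238/28.518)
    = 0.72059 × 0.24591 = 0.1772 m

S_c ≈ 0.177 m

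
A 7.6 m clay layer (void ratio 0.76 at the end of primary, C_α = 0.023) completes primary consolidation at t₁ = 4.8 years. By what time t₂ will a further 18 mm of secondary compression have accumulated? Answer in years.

t₂ ≈ 7.29 years

S_s = C_α·H/(1+e_p)·log₁₀(t₂/t₁) ⇒ log₁₀(t₂/t₁) = S_s·(1+e_p)/(C_α·H).
log₁₀(t₂/t₁) = 0.018 × (1+0.76) / (0.023×7.6) = 0.1812
t₂ = t₁ × 10^0.1812 = 4.8 × 1.518 = 7.286 years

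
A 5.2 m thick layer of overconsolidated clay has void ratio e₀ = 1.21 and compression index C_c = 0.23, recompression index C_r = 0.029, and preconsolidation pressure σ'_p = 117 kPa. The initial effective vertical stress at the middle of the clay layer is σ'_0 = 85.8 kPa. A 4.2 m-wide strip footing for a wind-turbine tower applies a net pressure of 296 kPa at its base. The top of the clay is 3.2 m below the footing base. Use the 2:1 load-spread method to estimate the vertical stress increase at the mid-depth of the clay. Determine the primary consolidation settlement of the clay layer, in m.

S_c ≈ 0.147 m

Mid-depth of clay below the footing base: z = 3.2 + 5.2/2 = 5.8 m.
Stress increase at mid-clay by the 2:1 spreading method:
Δσ = qB/(B+z) = 296×4.2/(4.2+5.8) = 124.32 kPa
Final effective stress: σ'_f = 85.8 + 124.32 = 210.12 kPa.
σ'_f = 210.12 > σ'_p = 117 kPa, so the stress path crosses the preconsolidation pressure — recompression up to σ'_p, then virgin compression beyond:
S_c = H/(1+e₀)·[C_r·log₁₀(σ'_p/σ'_0) + C_c·log₁₀(σ'_f/σ'_p)]
    = 5.2/2.21 × [0.029×log₁₀(117/85.8) + 0.23×log₁₀(210.12/117)]
    = 2.3529 × [0.0039063 + 0.058485] = 0.1468 m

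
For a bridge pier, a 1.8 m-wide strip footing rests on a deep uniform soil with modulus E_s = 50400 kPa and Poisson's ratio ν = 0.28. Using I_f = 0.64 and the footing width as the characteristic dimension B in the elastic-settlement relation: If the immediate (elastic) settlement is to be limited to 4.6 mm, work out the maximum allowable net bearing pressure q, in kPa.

S_e = q·B·(1−ν²)/E_s · I_f  ⇒  q = S_e·E_s / (B·(1−ν²)·I_f).
q = 0.0046 × 50400 / (1.8 × 0.9216 × 0.64) = 218.4 kPa

q ≈ 218 kPa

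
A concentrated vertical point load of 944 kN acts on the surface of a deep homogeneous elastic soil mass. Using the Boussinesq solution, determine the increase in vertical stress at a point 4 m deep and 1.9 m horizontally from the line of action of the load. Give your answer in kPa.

Δσ_z ≈ 16.9 kPa

Boussinesq vertical stress below a point load on an elastic half-space:
Δσ_z = 3P/(2πz²) · [1 + (r/z)²]^(−5/2)
r/z = 1.9/4 = 0.475; [1+(r/z)²]^(−5/2) = 0.60132.
Δσ_z = 3×944/(2π×4²) × 0.60132 = 28.17 × 0.60132 = 16.94 kPa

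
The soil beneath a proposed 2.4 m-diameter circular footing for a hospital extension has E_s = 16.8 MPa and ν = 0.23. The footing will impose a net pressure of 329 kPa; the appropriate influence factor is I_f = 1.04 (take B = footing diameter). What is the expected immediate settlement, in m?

S_e ≈ 0.0463 m

Immediate (elastic) settlement: S_e = q·B·(1−ν²)/E_s · I_f.
E_s = 16.8 MPa = 16800 kPa.
S_e = 329 × 2.4 × (1 − 0.23²) / 16800 × 1.04
    = 329 × 2.4 × 0.9471 / 16800 × 1.04
    = 0.04629 m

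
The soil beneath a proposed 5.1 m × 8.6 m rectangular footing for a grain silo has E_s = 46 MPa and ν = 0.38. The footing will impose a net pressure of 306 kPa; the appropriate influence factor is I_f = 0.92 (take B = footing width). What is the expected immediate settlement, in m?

Immediate (elastic) settlement: S_e = q·B·(1−ν²)/E_s · I_f.
E_s = 46 MPa = 46000 kPa.
S_e = 306 × 5.1 × (1 − 0.38²) / 46000 × 0.92
    = 306 × 5.1 × 0.8556 / 46000 × 0.92
    = 0.0267 m

S_e ≈ 0.0267 m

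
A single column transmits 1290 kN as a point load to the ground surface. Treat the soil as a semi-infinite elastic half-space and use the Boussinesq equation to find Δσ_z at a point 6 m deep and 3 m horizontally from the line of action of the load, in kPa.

Δσ_z ≈ 9.79 kPa

Boussinesq vertical stress below a point load on an elastic half-space:
Δσ_z = 3P/(2πz²) · [1 + (r/z)²]^(−5/2)
r/z = 3/6 = 0.5; [1+(r/z)²]^(−5/2) = 0.57243.
Δσ_z = 3×1290/(2π×6²) × 0.57243 = 17.109 × 0.57243 = 9.794 kPa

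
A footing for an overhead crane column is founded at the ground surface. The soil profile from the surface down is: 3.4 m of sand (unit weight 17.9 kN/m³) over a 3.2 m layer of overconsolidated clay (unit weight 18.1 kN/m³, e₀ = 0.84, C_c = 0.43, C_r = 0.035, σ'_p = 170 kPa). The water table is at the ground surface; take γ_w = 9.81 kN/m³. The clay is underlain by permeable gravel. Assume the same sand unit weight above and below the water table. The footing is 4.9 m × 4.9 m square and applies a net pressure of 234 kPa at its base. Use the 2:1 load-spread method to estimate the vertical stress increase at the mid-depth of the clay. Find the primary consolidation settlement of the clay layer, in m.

S_c ≈ 0.0232 m

Mid-depth of clay below the ground surface: z = 3.4 + 3.2/2 = 5 m.
Total vertical stress at mid-clay: σ_v = 17.9×3.4 + 18.1×1.6 = 89.82 kPa.
Pore pressure: u = 9.81×(5 − 0) = 49.05 kPa.
Initial effective stress: σ'_0 = σ_v − u = 89.82 − 49.05 = 40.77 kPa.
Stress increase at mid-clay by the 2:1 spreading method:
Δσ = qBL/((B+z)(L+z)) = 234×4.9×4.9/((4.9+5)(4.9+5)) = 57.324 kPa
Final effective stress: σ'_f = 40.77 + 57.324 = 98.094 kPa.
σ'_f = 98.094 ≤ σ'_p = 170 kPa, so the clay remains overconsolidated and only the recompression index applies:
S_c = C_r·H/(1+e₀)·log₁₀(σ'_f/σ'_0) = 0.035×3.2/1.84×log₁₀(98.094/40.77)
    = 0.060869 × 0.3813 = 0.02321 m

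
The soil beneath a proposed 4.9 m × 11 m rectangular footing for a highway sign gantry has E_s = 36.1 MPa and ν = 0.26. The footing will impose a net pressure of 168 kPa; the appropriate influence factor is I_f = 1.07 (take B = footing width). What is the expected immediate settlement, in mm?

S_e ≈ 22.8 mm

Immediate (elastic) settlement: S_e = q·B·(1−ν²)/E_s · I_f.
E_s = 36.1 MPa = 36100 kPa.
S_e = 168 × 4.9 × (1 − 0.26²) / 36100 × 1.07
    = 168 × 4.9 × 0.9324 / 36100 × 1.07
    = 0.02275 m = 22.75 mm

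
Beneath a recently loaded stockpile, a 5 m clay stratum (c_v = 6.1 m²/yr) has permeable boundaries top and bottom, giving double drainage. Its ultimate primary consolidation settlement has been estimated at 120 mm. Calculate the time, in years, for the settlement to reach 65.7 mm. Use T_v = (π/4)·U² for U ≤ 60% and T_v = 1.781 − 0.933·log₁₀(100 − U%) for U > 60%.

t ≈ 0.241 years

Drainage path length: H_d = H/2 = 2.5 m (double drainage).
U = S(t)/S_ult = 65.7/120 = 0.5475.
U ≤ 60%: T_v = (π/4)·U² = (π/4)×0.5475² = 0.23543.
t = T_v·H_d²/c_v = 0.23543×2.5²/6.1 = 0.2412 years.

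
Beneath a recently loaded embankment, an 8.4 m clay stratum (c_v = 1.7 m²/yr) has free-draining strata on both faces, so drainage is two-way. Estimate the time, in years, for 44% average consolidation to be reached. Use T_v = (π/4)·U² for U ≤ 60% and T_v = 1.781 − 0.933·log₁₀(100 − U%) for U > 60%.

t ≈ 1.58 years

Drainage path length: H_d = H/2 = 4.2 m (double drainage).
U ≤ 60%: T_v = (π/4)·U² = (π/4)×0.44² = 0.15205.
t = T_v·H_d²/c_v = 0.15205×4.2²/1.7 = 1.578 years.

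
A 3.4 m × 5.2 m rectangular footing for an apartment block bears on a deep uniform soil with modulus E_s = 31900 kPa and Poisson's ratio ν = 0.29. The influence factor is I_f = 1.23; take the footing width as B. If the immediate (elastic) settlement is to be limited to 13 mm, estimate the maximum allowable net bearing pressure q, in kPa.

q ≈ 108 kPa

S_e = q·B·(1−ν²)/E_s · I_f  ⇒  q = S_e·E_s / (B·(1−ν²)·I_f).
q = 0.013 × 31900 / (3.4 × 0.9159 × 1.23) = 108.3 kPa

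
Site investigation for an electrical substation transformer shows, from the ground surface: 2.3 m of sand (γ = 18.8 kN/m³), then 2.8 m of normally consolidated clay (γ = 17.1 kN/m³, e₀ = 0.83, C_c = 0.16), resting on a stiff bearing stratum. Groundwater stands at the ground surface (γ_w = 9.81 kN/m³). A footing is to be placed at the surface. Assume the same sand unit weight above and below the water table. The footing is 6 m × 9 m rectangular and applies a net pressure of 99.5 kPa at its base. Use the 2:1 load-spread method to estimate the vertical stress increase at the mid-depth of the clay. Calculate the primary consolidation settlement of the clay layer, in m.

Mid-depth of clay below the ground surface: z = 2.3 + 2.8/2 = 3.7 m.
Total vertical stress at mid-clay: σ_v = 18.8×2.3 + 17.1×1.4 = 67.18 kPa.
Pore pressure: u = 9.81×(3.7 − 0) = 36.297 kPa.
Initial effective stress: σ'_0 = σ_v − u = 67.18 − 36.297 = 30.883 kPa.
Stress increase at mid-clay by the 2:1 spreading method:
Δσ = qBL/((B+z)(L+z)) = 99.5×6×9/((6+3.7)(9+3.7)) = 43.616 kPa
Final effective stress: σ'_f = σ'_0 + Δσ = 30.883 + 43.616 = 74.499 kPa.
Normally consolidated clay, so the full stress increment lies on the virgin compression line:
S_c = C_c·H/(1+e₀)·log₁₀(σ'_f/σ'_0) = 0.16×2.8/(1+0.83)×log₁₀(74.499/30.883)
    = 0.24481 × 0.38243 = 0.09362 m

S_c ≈ 0.0936 m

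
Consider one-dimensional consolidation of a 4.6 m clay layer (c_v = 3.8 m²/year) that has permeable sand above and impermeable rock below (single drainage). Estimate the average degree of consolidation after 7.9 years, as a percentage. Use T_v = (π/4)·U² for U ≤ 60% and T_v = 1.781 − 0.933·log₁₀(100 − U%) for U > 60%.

Drainage path length: H_d = H = 4.6 m (single drainage).
T_v = c_v·t/H_d² = 3.8×7.9/4.6² = 1.4187.
T_v = 1.4187 corresponds to the U > 60% branch:
U = 1 − 10^((1.781 − T_v)/0.933)/100 = 0.9755

U ≈ 97.6 %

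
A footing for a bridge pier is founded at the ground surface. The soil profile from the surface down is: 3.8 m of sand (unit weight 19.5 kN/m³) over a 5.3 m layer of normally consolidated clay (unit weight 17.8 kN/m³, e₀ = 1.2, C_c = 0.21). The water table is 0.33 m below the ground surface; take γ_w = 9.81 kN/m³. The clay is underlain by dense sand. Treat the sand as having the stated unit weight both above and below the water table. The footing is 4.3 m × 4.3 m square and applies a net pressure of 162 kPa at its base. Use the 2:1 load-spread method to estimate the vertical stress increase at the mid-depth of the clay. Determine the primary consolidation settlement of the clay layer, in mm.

Mid-depth of clay below the ground surface: z = 3.8 + 5.3/2 = 6.45 m.
Total vertical stress at mid-clay: σ_v = 19.5×3.8 + 17.8×2.65 = 121.27 kPa.
Pore pressure: u = 9.81×(6.45 − 0.33) = 60.037 kPa.
Initial effective stress: σ'_0 = σ_v − u = 121.27 − 60.037 = 61.233 kPa.
Stress increase at mid-clay by the 2:1 spreading method:
Δσ = qBL/((B+z)(L+z)) = 162×4.3×4.3/((4.3+6.45)(4.3+6.45)) = 25.92 kPa
Final effective stress: σ'_f = σ'_0 + Δσ = 61.233 + 25.92 = 87.153 kPa.
Normally consolidated clay, so the full stress increment lies on the virgin compression line:
S_c = C_c·H/(1+e₀)·log₁₀(σ'_f/σ'_0) = 0.21×5.3/(1+1.2)×log₁₀(87.153/61.233)
    = 0.50591 × 0.1533 = 0.07756 m

S_c ≈ 77.6 mm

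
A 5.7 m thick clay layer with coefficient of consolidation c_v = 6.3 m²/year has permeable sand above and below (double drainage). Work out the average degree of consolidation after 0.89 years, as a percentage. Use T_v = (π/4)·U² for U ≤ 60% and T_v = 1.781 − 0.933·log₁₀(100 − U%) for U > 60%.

Drainage path length: H_d = H/2 = 2.85 m (double drainage).
T_v = c_v·t/H_d² = 6.3×0.89/2.85² = 0.6903.
T_v = 0.6903 corresponds to the U > 60% branch:
U = 1 − 10^((1.781 − T_v)/0.933)/100 = 0.8524

U ≈ 85.2 %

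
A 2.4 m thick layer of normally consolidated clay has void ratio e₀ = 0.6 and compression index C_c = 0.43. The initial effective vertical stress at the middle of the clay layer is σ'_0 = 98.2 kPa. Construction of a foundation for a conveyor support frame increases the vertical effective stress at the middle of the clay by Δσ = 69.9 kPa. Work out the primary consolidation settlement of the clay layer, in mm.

S_c ≈ 151 mm

Final effective stress: σ'_f = σ'_0 + Δσ = 98.2 + 69.9 = 168.1 kPa.
Normally consolidated clay, so the full stress increment lies on the virgin compression line:
S_c = C_c·H/(1+e₀)·log₁₀(σ'_f/σ'_0) = 0.43×2.4/(1+0.6)×log₁₀(168.1/98.2)
    = 0.645 × 0.23346 = 0.1506 m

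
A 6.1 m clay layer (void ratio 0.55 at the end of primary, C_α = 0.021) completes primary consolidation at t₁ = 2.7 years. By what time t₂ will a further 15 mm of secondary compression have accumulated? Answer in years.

S_s = C_α·H/(1+e_p)·log₁₀(t₂/t₁) ⇒ log₁₀(t₂/t₁) = S_s·(1+e_p)/(C_α·H).
log₁₀(t₂/t₁) = 0.015 × (1+0.55) / (0.021×6.1) = 0.1815
t₂ = t₁ × 10^0.1815 = 2.7 × 1.519 = 4.101 years

t₂ ≈ 4.1 years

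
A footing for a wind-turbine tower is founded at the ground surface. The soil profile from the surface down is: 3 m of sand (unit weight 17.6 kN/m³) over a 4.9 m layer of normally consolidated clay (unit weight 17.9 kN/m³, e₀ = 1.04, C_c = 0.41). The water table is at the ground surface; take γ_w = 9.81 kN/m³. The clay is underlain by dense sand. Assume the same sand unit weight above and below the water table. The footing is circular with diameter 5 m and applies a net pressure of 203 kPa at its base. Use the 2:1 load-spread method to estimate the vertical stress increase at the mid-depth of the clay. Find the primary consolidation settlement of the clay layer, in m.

Mid-depth of clay below the ground surface: z = 3 + 4.9/2 = 5.45 m.
Total vertical stress at mid-clay: σ_v = 17.6×3 + 17.9×2.45 = 96.655 kPa.
Pore pressure: u = 9.81×(5.45 − 0) = 53.465 kPa.
Initial effective stress: σ'_0 = σ_v − u = 96.655 − 53.465 = 43.19 kPa.
Stress increase at mid-clay by the 2:1 spreading method:
Δσ ≈ qD²/(D+z)² = 203×5²/(5+5.45)² = 46.473 kPa
Final effective stress: σ'_f = σ'_0 + Δσ = 43.19 + 46.473 = 89.663 kPa.
Normally consolidated clay, so the full stress increment lies on the virgin compression line:
S_c = C_c·H/(1+e₀)·log₁₀(σ'_f/σ'_0) = 0.41×4.9/(1+1.04)×log₁₀(89.663/43.19)
    = 0.9848 × 0.31723 = 0.3124 m

S_c ≈ 0.312 m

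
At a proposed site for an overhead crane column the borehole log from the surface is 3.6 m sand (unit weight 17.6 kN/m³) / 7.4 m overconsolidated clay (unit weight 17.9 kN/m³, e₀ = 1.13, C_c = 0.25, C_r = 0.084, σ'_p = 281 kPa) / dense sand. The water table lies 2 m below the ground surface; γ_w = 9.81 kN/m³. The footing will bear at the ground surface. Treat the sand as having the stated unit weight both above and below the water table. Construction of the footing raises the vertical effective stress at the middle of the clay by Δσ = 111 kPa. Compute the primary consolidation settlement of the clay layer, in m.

S_c ≈ 0.113 m

Mid-depth of clay below the ground surface: z = 3.6 + 7.4/2 = 7.3 m.
Total vertical stress at mid-clay: σ_v = 17.6×3.6 + 17.9×3.7 = 129.59 kPa.
Pore pressure: u = 9.81×(7.3 − 2) = 51.993 kPa.
Initial effective stress: σ'_0 = σ_v − u = 129.59 − 51.993 = 77.597 kPa.
Final effective stress: σ'_f = 77.597 + 111 = 188.6 kPa.
σ'_f = 188.6 ≤ σ'_p = 281 kPa, so the clay remains overconsolidated and only the recompression index applies:
S_c = C_r·H/(1+e₀)·log₁₀(σ'_f/σ'_0) = 0.084×7.4/2.13×log₁₀(188.6/77.597)
    = 0.29183 × 0.3857 = 0.1126 m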